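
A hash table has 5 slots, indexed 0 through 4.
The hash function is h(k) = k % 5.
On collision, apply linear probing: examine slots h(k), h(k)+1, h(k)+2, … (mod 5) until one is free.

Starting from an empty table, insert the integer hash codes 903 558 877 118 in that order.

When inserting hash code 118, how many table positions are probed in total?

3

Insert 903: h=3, slot 3 empty -> index 3.
Insert 558: h=3, slot 3 occupied -> index 4.
Insert 877: h=2, slot 2 empty -> index 2.
Insert 118: h=3, slots 3,4 occupied -> index 0.
Table: [118, -, 877, 903, 558]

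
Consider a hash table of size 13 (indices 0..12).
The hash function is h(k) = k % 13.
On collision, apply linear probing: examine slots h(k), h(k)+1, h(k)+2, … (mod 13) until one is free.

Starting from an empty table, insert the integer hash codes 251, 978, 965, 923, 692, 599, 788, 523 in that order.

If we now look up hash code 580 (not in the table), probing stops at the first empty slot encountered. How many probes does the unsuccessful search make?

2

251: h=4 -> slot 4
978: h=3 -> slot 3
965: h=3, probe 3,4,5 -> slot 5
923: h=0 -> slot 0
692: h=3, probe 3,4,5,6 -> slot 6
599: h=1 -> slot 1
788: h=8 -> slot 8
523: h=3, probe 3,4,5,6,7 -> slot 7
Table: [923, 599, —, 978, 251, 965, 692, 523, 788, —, —, —, —]
Lookup 580: h=8, probe 8,9 → slot 9 empty, not found.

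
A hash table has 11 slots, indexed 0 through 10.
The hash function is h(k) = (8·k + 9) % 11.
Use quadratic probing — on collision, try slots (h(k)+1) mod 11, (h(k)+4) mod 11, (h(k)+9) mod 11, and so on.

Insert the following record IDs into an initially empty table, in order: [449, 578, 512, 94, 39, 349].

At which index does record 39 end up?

449: h=4 => slot 4
578: h=2 => slot 2
512: h=2, probe 2,3 => slot 3
94: h=2, probe 2,3,6 => slot 6
39: h=2, probe 2,3,6,0 => slot 0
349: h=7 => slot 7
Table: [39, ., 578, 512, 449, ., 94, 349, ., ., .]

0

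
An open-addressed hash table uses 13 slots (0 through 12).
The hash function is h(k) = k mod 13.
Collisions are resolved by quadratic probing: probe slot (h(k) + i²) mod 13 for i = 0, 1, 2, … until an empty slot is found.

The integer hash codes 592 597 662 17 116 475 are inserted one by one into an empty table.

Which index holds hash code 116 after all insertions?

3

592 hashes to 7; slot 7 is free => place at 7.
597 hashes to 12; slot 12 is free => place at 12.
662 hashes to 12; 12 taken => place at 0.
17 hashes to 4; slot 4 is free => place at 4.
116 hashes to 12; 12,0 taken => place at 3.
475 hashes to 7; 7 taken => place at 8.
Table: [662, ., ., 116, 17, ., ., 592, 475, ., ., ., 597]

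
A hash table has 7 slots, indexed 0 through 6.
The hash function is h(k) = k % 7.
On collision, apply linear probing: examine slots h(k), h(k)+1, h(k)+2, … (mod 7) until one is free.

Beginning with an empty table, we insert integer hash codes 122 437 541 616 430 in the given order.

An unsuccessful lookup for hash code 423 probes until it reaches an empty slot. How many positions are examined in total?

4

122 hashes to 3; slot 3 is free -> place at 3.
437 hashes to 3; 3 taken -> place at 4.
541 hashes to 2; slot 2 is free -> place at 2.
616 hashes to 0; slot 0 is free -> place at 0.
430 hashes to 3; 3,4 taken -> place at 5.
Table: [616, —, 541, 122, 437, 430, —]
Lookup 423: h=3, probe 3,4,5,6 → slot 6 empty, not found.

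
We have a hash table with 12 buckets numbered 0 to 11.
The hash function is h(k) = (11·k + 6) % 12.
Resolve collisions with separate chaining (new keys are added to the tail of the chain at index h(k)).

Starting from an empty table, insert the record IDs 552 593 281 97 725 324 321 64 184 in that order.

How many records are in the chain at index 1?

552 → bucket 6
593 → bucket 1
281 → bucket 1 (collision)
97 → bucket 5
725 → bucket 1 (collision)
324 → bucket 6 (collision)
321 → bucket 9
64 → bucket 2
184 → bucket 2 (collision)
Final buckets:
0: _
1: 593 -> 281 -> 725
2: 64 -> 184
3: _
4: _
5: 97
6: 552 -> 324
7: _
8: _
9: 321
10: _
11: _

3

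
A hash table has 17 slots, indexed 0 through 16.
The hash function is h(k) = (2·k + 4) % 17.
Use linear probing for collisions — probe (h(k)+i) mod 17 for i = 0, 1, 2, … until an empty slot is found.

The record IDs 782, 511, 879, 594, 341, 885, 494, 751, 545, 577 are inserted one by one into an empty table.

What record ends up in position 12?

782 hashes to 4; slot 4 is free → place at 4.
511 hashes to 6; slot 6 is free → place at 6.
879 hashes to 11; slot 11 is free → place at 11.
594 hashes to 2; slot 2 is free → place at 2.
341 hashes to 6; 6 taken → place at 7.
885 hashes to 6; 6,7 taken → place at 8.
494 hashes to 6; 6,7,8 taken → place at 9.
751 hashes to 10; slot 10 is free → place at 10.
545 hashes to 6; 6,7,8,9,10,11 taken → place at 12.
577 hashes to 2; 2 taken → place at 3.
Table: [., ., 594, 577, 782, ., 511, 341, 885, 494, 751, 879, 545, ., ., ., .]

545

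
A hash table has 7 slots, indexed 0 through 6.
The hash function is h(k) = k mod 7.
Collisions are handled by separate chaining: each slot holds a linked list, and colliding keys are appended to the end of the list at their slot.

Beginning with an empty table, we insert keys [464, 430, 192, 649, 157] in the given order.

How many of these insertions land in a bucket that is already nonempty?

2

464 -> bucket 2
430 -> bucket 3
192 -> bucket 3 (collision)
649 -> bucket 5
157 -> bucket 3 (collision)
Final buckets:
0: _
1: _
2: 464
3: 430 -> 192 -> 157
4: _
5: 649
6: _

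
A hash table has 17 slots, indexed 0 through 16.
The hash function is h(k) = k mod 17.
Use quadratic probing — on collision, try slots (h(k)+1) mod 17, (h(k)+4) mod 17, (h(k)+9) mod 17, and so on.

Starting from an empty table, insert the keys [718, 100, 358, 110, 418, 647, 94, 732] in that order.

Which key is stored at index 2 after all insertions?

647

Insert 718: h=4, slot 4 empty => index 4.
Insert 100: h=15, slot 15 empty => index 15.
Insert 358: h=1, slot 1 empty => index 1.
Insert 110: h=8, slot 8 empty => index 8.
Insert 418: h=10, slot 10 empty => index 10.
Insert 647: h=1, slot 1 occupied => index 2.
Insert 94: h=9, slot 9 empty => index 9.
Insert 732: h=1, slots 1,2 occupied => index 5.
Table: [∅, 358, 647, ∅, 718, 732, ∅, ∅, 110, 94, 418, ∅, ∅, ∅, ∅, 100, ∅]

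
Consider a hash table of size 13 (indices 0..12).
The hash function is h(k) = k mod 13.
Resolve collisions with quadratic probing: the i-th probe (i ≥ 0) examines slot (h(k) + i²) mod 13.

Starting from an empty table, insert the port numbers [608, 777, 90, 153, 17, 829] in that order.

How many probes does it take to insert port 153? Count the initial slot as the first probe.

608: h=10 => slot 10
777: h=10, probe 10,11 => slot 11
90: h=12 => slot 12
153: h=10, probe 10,11,1 => slot 1
17: h=4 => slot 4
829: h=10, probe 10,11,1,6 => slot 6
Table: [-, 153, -, -, 17, -, 829, -, -, -, 608, 777, 90]

3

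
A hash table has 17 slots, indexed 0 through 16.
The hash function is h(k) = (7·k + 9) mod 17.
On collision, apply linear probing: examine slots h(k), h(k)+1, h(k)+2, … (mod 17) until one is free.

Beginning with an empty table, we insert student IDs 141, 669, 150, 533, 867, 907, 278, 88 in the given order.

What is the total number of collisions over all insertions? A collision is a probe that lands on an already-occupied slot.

6

141: h=10 => slot 10
669: h=0 => slot 0
150: h=5 => slot 5
533: h=0, probe 0,1 => slot 1
867: h=9 => slot 9
907: h=0, probe 0,1,2 => slot 2
278: h=0, probe 0,1,2,3 => slot 3
88: h=13 => slot 13
Table: [669, 533, 907, 278, —, 150, —, —, —, 867, 141, —, —, 88, —, —, —]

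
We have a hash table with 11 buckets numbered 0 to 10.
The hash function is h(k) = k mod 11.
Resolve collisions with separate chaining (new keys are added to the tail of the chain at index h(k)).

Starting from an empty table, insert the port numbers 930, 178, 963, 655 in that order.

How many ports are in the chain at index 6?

3

Insert 930: h=6, bucket 6 empty -> new chain.
Insert 178: h=2, bucket 2 empty -> new chain.
Insert 963: h=6, bucket 6 nonempty -> append to chain.
Insert 655: h=6, bucket 6 nonempty -> append to chain.
Final buckets:
0: -
1: -
2: 178
3: -
4: -
5: -
6: 930 -> 963 -> 655
7: -
8: -
9: -
10: -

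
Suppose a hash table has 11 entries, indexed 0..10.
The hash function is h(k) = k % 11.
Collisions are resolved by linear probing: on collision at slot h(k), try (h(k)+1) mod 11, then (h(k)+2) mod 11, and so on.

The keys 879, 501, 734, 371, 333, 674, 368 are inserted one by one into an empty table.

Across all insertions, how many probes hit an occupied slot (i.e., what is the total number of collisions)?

2

879: h=10 → slot 10
501: h=6 → slot 6
734: h=8 → slot 8
371: h=8, probe 8,9 → slot 9
333: h=3 → slot 3
674: h=3, probe 3,4 → slot 4
368: h=5 → slot 5
Table: [_, _, _, 333, 674, 368, 501, _, 734, 371, 879]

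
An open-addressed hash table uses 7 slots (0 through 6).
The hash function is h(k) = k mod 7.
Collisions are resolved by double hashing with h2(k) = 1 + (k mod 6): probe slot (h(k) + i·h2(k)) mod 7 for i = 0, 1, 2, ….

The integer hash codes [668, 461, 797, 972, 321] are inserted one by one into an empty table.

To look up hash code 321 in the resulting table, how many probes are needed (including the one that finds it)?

4

668: h=3 -> slot 3
461: h=6 -> slot 6
797: h=6, h2=6, probe 6,5 -> slot 5
972: h=6, h2=1, probe 6,0 -> slot 0
321: h=6, h2=4, probe 6,3,0,4 -> slot 4
Table: [972, _, _, 668, 321, 797, 461]
Lookup 321: h=6, h2=4, probe 6,3,0,4 → found at 4.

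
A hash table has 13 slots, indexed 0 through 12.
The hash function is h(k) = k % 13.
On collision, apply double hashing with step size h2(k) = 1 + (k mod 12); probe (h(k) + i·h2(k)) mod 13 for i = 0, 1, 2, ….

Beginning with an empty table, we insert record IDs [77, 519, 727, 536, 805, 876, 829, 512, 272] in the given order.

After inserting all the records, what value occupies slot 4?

272

Insert 77: h=12, slot 12 empty → index 12.
Insert 519: h=12, h2=4, slot 12 occupied → index 3.
Insert 727: h=12, h2=8, slot 12 occupied → index 7.
Insert 536: h=3, h2=9, slots 3,12 occupied → index 8.
Insert 805: h=12, h2=2, slot 12 occupied → index 1.
Insert 876: h=5, slot 5 empty → index 5.
Insert 829: h=10, slot 10 empty → index 10.
Insert 512: h=5, h2=9, slots 5,1,10 occupied → index 6.
Insert 272: h=12, h2=9, slots 12,8 occupied → index 4.
Table: [., 805, ., 519, 272, 876, 512, 727, 536, ., 829, ., 77]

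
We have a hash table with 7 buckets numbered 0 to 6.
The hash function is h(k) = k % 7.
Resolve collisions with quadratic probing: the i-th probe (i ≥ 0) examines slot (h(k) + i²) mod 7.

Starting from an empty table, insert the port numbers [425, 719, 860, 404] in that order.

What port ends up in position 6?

719

Insert 425: h=5, slot 5 empty => index 5.
Insert 719: h=5, slot 5 occupied => index 6.
Insert 860: h=6, slot 6 occupied => index 0.
Insert 404: h=5, slots 5,6 occupied => index 2.
Table: [860, _, 404, _, _, 425, 719]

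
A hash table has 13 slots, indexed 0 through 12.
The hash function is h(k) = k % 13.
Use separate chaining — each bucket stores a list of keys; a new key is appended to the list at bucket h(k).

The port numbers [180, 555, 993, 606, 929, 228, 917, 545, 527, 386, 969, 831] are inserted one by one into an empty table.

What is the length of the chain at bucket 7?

4

Insert 180: h=11, bucket 11 empty -> new chain.
Insert 555: h=9, bucket 9 empty -> new chain.
Insert 993: h=5, bucket 5 empty -> new chain.
Insert 606: h=8, bucket 8 empty -> new chain.
Insert 929: h=6, bucket 6 empty -> new chain.
Insert 228: h=7, bucket 7 empty -> new chain.
Insert 917: h=7, bucket 7 nonempty -> append to chain.
Insert 545: h=12, bucket 12 empty -> new chain.
Insert 527: h=7, bucket 7 nonempty -> append to chain.
Insert 386: h=9, bucket 9 nonempty -> append to chain.
Insert 969: h=7, bucket 7 nonempty -> append to chain.
Insert 831: h=12, bucket 12 nonempty -> append to chain.
Final buckets:
0: ∅
1: ∅
2: ∅
3: ∅
4: ∅
5: 993
6: 929
7: 228 -> 917 -> 527 -> 969
8: 606
9: 555 -> 386
10: ∅
11: 180
12: 545 -> 831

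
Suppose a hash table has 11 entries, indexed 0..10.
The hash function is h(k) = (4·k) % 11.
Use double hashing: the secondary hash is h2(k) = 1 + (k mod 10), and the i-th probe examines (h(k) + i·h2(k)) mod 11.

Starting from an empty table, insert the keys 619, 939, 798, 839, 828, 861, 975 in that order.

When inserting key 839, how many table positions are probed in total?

619 hashes to 1; slot 1 is free -> place at 1.
939 hashes to 5; slot 5 is free -> place at 5.
798 hashes to 2; slot 2 is free -> place at 2.
839 hashes to 1, h2=10; 1 taken -> place at 0.
828 hashes to 1, h2=9; 1 taken -> place at 10.
861 hashes to 1, h2=2; 1 taken -> place at 3.
975 hashes to 6; slot 6 is free -> place at 6.
Table: [839, 619, 798, 861, _, 939, 975, _, _, _, 828]

2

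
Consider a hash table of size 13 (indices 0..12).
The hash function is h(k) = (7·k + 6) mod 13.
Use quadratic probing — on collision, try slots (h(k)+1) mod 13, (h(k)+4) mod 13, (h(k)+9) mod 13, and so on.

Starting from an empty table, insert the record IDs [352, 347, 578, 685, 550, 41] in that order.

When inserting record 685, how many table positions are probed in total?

352: h=0 → slot 0
347: h=4 → slot 4
578: h=9 → slot 9
685: h=4, probe 4,5 → slot 5
550: h=8 → slot 8
41: h=7 → slot 7
Table: [352, -, -, -, 347, 685, -, 41, 550, 578, -, -, -]

2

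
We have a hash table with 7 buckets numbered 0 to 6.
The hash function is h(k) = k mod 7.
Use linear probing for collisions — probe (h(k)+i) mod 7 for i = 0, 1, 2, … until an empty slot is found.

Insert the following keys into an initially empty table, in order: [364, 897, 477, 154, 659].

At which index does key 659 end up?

4

364: h=0 => slot 0
897: h=1 => slot 1
477: h=1, probe 1,2 => slot 2
154: h=0, probe 0,1,2,3 => slot 3
659: h=1, probe 1,2,3,4 => slot 4
Table: [364, 897, 477, 154, 659, ., .]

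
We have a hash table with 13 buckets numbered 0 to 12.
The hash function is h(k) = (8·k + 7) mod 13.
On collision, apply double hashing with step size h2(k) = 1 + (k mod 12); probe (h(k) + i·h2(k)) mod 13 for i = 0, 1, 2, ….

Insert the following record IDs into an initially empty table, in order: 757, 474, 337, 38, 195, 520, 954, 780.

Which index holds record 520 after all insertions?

4

757: h=5 -> slot 5
474: h=3 -> slot 3
337: h=12 -> slot 12
38: h=12, h2=3, probe 12,2 -> slot 2
195: h=7 -> slot 7
520: h=7, h2=5, probe 7,12,4 -> slot 4
954: h=8 -> slot 8
780: h=7, h2=1, probe 7,8,9 -> slot 9
Table: [∅, ∅, 38, 474, 520, 757, ∅, 195, 954, 780, ∅, ∅, 337]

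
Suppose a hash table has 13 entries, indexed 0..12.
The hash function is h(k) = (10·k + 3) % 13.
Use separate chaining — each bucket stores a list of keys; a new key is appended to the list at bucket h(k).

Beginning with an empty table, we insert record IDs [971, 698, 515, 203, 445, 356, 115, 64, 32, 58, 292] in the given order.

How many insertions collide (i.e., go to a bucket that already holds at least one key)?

Insert 971: h=2, bucket 2 empty -> new chain.
Insert 698: h=2, bucket 2 nonempty -> append to chain.
Insert 515: h=5, bucket 5 empty -> new chain.
Insert 203: h=5, bucket 5 nonempty -> append to chain.
Insert 445: h=7, bucket 7 empty -> new chain.
Insert 356: h=1, bucket 1 empty -> new chain.
Insert 115: h=9, bucket 9 empty -> new chain.
Insert 64: h=6, bucket 6 empty -> new chain.
Insert 32: h=11, bucket 11 empty -> new chain.
Insert 58: h=11, bucket 11 nonempty -> append to chain.
Insert 292: h=11, bucket 11 nonempty -> append to chain.
Final buckets:
0: —
1: 356
2: 971 -> 698
3: —
4: —
5: 515 -> 203
6: 64
7: 445
8: —
9: 115
10: —
11: 32 -> 58 -> 292
12: —

4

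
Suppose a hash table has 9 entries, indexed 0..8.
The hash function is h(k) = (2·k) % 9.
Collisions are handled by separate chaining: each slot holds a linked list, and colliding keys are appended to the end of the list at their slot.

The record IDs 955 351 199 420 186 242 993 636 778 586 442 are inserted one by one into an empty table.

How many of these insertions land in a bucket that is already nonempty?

Insert 955: h=2, bucket 2 empty → new chain.
Insert 351: h=0, bucket 0 empty → new chain.
Insert 199: h=2, bucket 2 nonempty → append to chain.
Insert 420: h=3, bucket 3 empty → new chain.
Insert 186: h=3, bucket 3 nonempty → append to chain.
Insert 242: h=7, bucket 7 empty → new chain.
Insert 993: h=6, bucket 6 empty → new chain.
Insert 636: h=3, bucket 3 nonempty → append to chain.
Insert 778: h=8, bucket 8 empty → new chain.
Insert 586: h=2, bucket 2 nonempty → append to chain.
Insert 442: h=2, bucket 2 nonempty → append to chain.
Final buckets:
0: 351
1: -
2: 955 -> 199 -> 586 -> 442
3: 420 -> 186 -> 636
4: -
5: -
6: 993
7: 242
8: 778

5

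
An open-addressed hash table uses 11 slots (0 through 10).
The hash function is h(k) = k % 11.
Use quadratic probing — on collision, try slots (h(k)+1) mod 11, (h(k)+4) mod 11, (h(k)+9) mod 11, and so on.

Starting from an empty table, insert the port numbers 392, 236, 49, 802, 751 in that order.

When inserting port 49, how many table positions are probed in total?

2

Insert 392: h=7, slot 7 empty → index 7.
Insert 236: h=5, slot 5 empty → index 5.
Insert 49: h=5, slot 5 occupied → index 6.
Insert 802: h=10, slot 10 empty → index 10.
Insert 751: h=3, slot 3 empty → index 3.
Table: [-, -, -, 751, -, 236, 49, 392, -, -, 802]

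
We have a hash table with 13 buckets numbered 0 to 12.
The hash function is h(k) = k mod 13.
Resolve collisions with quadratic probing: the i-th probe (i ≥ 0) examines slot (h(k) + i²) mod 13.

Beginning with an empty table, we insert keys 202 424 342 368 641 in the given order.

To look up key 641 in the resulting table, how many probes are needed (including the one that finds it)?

202: h=7 → slot 7
424: h=8 → slot 8
342: h=4 → slot 4
368: h=4, probe 4,5 → slot 5
641: h=4, probe 4,5,8,0 → slot 0
Table: [641, ∅, ∅, ∅, 342, 368, ∅, 202, 424, ∅, ∅, ∅, ∅]
Lookup 641: h=4, probe 4,5,8,0 → found at 0.

4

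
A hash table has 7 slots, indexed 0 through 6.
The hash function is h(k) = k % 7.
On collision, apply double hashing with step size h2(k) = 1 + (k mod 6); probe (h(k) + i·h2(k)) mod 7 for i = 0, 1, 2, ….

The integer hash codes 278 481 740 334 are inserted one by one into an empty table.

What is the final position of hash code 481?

278 hashes to 5; slot 5 is free -> place at 5.
481 hashes to 5, h2=2; 5 taken -> place at 0.
740 hashes to 5, h2=3; 5 taken -> place at 1.
334 hashes to 5, h2=5; 5 taken -> place at 3.
Table: [481, 740, _, 334, _, 278, _]

0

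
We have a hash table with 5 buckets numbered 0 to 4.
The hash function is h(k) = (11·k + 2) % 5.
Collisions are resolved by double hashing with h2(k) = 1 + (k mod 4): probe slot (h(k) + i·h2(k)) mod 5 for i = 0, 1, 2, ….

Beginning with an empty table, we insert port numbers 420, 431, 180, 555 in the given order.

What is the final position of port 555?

1

420 hashes to 2; slot 2 is free => place at 2.
431 hashes to 3; slot 3 is free => place at 3.
180 hashes to 2, h2=1; 2,3 taken => place at 4.
555 hashes to 2, h2=4; 2 taken => place at 1.
Table: [., 555, 420, 431, 180]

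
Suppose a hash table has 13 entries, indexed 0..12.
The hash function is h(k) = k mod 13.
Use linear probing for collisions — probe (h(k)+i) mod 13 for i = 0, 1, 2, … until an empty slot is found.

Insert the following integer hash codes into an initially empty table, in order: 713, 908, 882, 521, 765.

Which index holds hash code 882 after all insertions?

0

713: h=11 -> slot 11
908: h=11, probe 11,12 -> slot 12
882: h=11, probe 11,12,0 -> slot 0
521: h=1 -> slot 1
765: h=11, probe 11,12,0,1,2 -> slot 2
Table: [882, 521, 765, ., ., ., ., ., ., ., ., 713, 908]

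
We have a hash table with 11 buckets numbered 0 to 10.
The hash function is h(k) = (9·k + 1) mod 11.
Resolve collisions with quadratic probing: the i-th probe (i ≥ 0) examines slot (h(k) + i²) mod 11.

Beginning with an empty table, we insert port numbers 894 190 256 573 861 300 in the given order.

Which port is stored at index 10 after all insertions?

256

894: h=6 → slot 6
190: h=6, probe 6,7 → slot 7
256: h=6, probe 6,7,10 → slot 10
573: h=10, probe 10,0 → slot 0
861: h=6, probe 6,7,10,4 → slot 4
300: h=6, probe 6,7,10,4,0,9 → slot 9
Table: [573, ., ., ., 861, ., 894, 190, ., 300, 256]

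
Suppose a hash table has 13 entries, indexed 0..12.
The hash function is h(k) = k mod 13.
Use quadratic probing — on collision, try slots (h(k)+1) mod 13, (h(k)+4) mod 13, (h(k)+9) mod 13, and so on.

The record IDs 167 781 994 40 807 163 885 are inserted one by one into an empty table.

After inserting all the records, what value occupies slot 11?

167: h=11 -> slot 11
781: h=1 -> slot 1
994: h=6 -> slot 6
40: h=1, probe 1,2 -> slot 2
807: h=1, probe 1,2,5 -> slot 5
163: h=7 -> slot 7
885: h=1, probe 1,2,5,10 -> slot 10
Table: [∅, 781, 40, ∅, ∅, 807, 994, 163, ∅, ∅, 885, 167, ∅]

167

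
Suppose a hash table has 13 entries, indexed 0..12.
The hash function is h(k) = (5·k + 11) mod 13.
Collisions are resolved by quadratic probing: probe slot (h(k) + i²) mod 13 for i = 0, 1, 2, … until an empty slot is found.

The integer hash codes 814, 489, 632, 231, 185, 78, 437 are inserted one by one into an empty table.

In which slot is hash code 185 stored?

1

814: h=12 => slot 12
489: h=12, probe 12,0 => slot 0
632: h=12, probe 12,0,3 => slot 3
231: h=9 => slot 9
185: h=0, probe 0,1 => slot 1
78: h=11 => slot 11
437: h=12, probe 12,0,3,8 => slot 8
Table: [489, 185, —, 632, —, —, —, —, 437, 231, —, 78, 814]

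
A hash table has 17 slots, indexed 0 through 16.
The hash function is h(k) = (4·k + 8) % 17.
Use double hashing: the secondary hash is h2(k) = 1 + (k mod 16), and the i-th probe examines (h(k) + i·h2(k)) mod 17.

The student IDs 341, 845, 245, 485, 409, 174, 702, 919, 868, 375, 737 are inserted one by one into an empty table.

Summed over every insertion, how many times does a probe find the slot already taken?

12

Insert 341: h=12, slot 12 empty -> index 12.
Insert 845: h=5, slot 5 empty -> index 5.
Insert 245: h=2, slot 2 empty -> index 2.
Insert 485: h=10, slot 10 empty -> index 10.
Insert 409: h=12, h2=10, slots 12,5 occupied -> index 15.
Insert 174: h=7, slot 7 empty -> index 7.
Insert 702: h=11, slot 11 empty -> index 11.
Insert 919: h=12, h2=8, slot 12 occupied -> index 3.
Insert 868: h=12, h2=5, slot 12 occupied -> index 0.
Insert 375: h=12, h2=8, slots 12,3,11,2,10 occupied -> index 1.
Insert 737: h=15, h2=2, slots 15,0,2 occupied -> index 4.
Table: [868, 375, 245, 919, 737, 845, _, 174, _, _, 485, 702, 341, _, _, 409, _]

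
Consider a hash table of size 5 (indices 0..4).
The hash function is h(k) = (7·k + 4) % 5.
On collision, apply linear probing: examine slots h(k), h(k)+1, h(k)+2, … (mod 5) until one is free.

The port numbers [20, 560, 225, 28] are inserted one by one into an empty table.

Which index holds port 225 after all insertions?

1

20: h=4 => slot 4
560: h=4, probe 4,0 => slot 0
225: h=4, probe 4,0,1 => slot 1
28: h=0, probe 0,1,2 => slot 2
Table: [560, 225, 28, —, 20]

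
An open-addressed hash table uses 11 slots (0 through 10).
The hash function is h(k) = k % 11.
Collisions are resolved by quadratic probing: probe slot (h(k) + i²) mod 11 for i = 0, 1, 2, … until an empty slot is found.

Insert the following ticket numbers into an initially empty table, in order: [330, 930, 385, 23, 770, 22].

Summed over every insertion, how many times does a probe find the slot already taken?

330 hashes to 0; slot 0 is free => place at 0.
930 hashes to 6; slot 6 is free => place at 6.
385 hashes to 0; 0 taken => place at 1.
23 hashes to 1; 1 taken => place at 2.
770 hashes to 0; 0,1 taken => place at 4.
22 hashes to 0; 0,1,4 taken => place at 9.
Table: [330, 385, 23, ∅, 770, ∅, 930, ∅, ∅, 22, ∅]

7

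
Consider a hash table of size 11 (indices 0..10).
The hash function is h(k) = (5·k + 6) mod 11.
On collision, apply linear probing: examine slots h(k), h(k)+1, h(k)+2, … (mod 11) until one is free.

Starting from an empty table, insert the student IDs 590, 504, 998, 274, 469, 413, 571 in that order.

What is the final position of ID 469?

590: h=8 -> slot 8
504: h=7 -> slot 7
998: h=2 -> slot 2
274: h=1 -> slot 1
469: h=8, probe 8,9 -> slot 9
413: h=3 -> slot 3
571: h=1, probe 1,2,3,4 -> slot 4
Table: [-, 274, 998, 413, 571, -, -, 504, 590, 469, -]

9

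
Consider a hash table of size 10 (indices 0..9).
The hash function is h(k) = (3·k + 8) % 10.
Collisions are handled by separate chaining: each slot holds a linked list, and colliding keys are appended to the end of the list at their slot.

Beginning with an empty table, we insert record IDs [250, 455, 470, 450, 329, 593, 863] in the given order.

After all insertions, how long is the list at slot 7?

Insert 250: h=8, bucket 8 empty → new chain.
Insert 455: h=3, bucket 3 empty → new chain.
Insert 470: h=8, bucket 8 nonempty → append to chain.
Insert 450: h=8, bucket 8 nonempty → append to chain.
Insert 329: h=5, bucket 5 empty → new chain.
Insert 593: h=7, bucket 7 empty → new chain.
Insert 863: h=7, bucket 7 nonempty → append to chain.
Final buckets:
0: _
1: _
2: _
3: 455
4: _
5: 329
6: _
7: 593 -> 863
8: 250 -> 470 -> 450
9: _

2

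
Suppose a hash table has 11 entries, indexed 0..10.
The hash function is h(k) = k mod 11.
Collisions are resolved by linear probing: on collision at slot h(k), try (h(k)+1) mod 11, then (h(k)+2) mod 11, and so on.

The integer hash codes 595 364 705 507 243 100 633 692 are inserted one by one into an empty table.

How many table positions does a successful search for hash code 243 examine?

5

595: h=1 => slot 1
364: h=1, probe 1,2 => slot 2
705: h=1, probe 1,2,3 => slot 3
507: h=1, probe 1,2,3,4 => slot 4
243: h=1, probe 1,2,3,4,5 => slot 5
100: h=1, probe 1,2,3,4,5,6 => slot 6
633: h=6, probe 6,7 => slot 7
692: h=10 => slot 10
Table: [_, 595, 364, 705, 507, 243, 100, 633, _, _, 692]
Lookup 243: h=1, probe 1,2,3,4,5 → found at 5.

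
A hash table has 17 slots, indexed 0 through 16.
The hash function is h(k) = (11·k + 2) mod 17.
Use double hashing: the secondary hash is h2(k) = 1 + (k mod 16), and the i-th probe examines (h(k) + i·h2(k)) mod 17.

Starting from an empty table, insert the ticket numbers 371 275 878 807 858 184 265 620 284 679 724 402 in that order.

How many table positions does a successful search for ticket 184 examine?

2

371: h=3 => slot 3
275: h=1 => slot 1
878: h=4 => slot 4
807: h=5 => slot 5
858: h=5, h2=11, probe 5,16 => slot 16
184: h=3, h2=9, probe 3,12 => slot 12
265: h=10 => slot 10
620: h=5, h2=13, probe 5,1,14 => slot 14
284: h=15 => slot 15
679: h=8 => slot 8
724: h=10, h2=5, probe 10,15,3,8,13 => slot 13
402: h=4, h2=3, probe 4,7 => slot 7
Table: [—, 275, —, 371, 878, 807, —, 402, 679, —, 265, —, 184, 724, 620, 284, 858]
Lookup 184: h=3, h2=9, probe 3,12 → found at 12.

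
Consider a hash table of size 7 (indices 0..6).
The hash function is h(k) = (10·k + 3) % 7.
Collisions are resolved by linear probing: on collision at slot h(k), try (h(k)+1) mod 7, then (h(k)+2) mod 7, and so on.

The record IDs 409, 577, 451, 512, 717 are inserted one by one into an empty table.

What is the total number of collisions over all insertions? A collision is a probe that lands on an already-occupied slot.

409: h=5 -> slot 5
577: h=5, probe 5,6 -> slot 6
451: h=5, probe 5,6,0 -> slot 0
512: h=6, probe 6,0,1 -> slot 1
717: h=5, probe 5,6,0,1,2 -> slot 2
Table: [451, 512, 717, _, _, 409, 577]

9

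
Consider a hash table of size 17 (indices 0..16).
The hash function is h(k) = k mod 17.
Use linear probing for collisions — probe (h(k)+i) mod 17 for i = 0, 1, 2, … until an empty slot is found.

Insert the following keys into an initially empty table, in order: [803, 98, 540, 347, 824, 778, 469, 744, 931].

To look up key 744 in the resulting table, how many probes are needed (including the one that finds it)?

803: h=4 => slot 4
98: h=13 => slot 13
540: h=13, probe 13,14 => slot 14
347: h=7 => slot 7
824: h=8 => slot 8
778: h=13, probe 13,14,15 => slot 15
469: h=10 => slot 10
744: h=13, probe 13,14,15,16 => slot 16
931: h=13, probe 13,14,15,16,0 => slot 0
Table: [931, —, —, —, 803, —, —, 347, 824, —, 469, —, —, 98, 540, 778, 744]
Lookup 744: h=13, probe 13,14,15,16 → found at 16.

4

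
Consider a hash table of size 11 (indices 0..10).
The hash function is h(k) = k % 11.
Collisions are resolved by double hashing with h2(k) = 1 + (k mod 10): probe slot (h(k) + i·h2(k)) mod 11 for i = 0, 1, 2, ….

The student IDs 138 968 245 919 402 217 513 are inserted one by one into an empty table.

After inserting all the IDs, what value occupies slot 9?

138: h=6 → slot 6
968: h=0 → slot 0
245: h=3 → slot 3
919: h=6, h2=10, probe 6,5 → slot 5
402: h=6, h2=3, probe 6,9 → slot 9
217: h=8 → slot 8
513: h=7 → slot 7
Table: [968, ., ., 245, ., 919, 138, 513, 217, 402, .]

402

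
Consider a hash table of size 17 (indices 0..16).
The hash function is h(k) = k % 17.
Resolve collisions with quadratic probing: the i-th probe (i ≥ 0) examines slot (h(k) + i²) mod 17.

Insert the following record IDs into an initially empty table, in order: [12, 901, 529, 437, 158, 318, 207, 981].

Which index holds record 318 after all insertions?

Insert 12: h=12, slot 12 empty => index 12.
Insert 901: h=0, slot 0 empty => index 0.
Insert 529: h=2, slot 2 empty => index 2.
Insert 437: h=12, slot 12 occupied => index 13.
Insert 158: h=5, slot 5 empty => index 5.
Insert 318: h=12, slots 12,13 occupied => index 16.
Insert 207: h=3, slot 3 empty => index 3.
Insert 981: h=12, slots 12,13,16 occupied => index 4.
Table: [901, ., 529, 207, 981, 158, ., ., ., ., ., ., 12, 437, ., ., 318]

16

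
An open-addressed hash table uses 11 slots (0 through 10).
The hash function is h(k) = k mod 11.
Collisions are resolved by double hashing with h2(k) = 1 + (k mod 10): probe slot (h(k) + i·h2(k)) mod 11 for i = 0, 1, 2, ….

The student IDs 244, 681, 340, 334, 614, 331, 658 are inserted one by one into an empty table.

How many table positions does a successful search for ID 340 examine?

2

244: h=2 => slot 2
681: h=10 => slot 10
340: h=10, h2=1, probe 10,0 => slot 0
334: h=4 => slot 4
614: h=9 => slot 9
331: h=1 => slot 1
658: h=9, h2=9, probe 9,7 => slot 7
Table: [340, 331, 244, —, 334, —, —, 658, —, 614, 681]
Lookup 340: h=10, h2=1, probe 10,0 → found at 0.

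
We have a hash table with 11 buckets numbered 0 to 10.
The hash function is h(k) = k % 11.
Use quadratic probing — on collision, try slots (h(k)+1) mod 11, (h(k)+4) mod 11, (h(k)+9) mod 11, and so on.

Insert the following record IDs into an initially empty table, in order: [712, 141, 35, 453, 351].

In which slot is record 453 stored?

3

712: h=8 -> slot 8
141: h=9 -> slot 9
35: h=2 -> slot 2
453: h=2, probe 2,3 -> slot 3
351: h=10 -> slot 10
Table: [-, -, 35, 453, -, -, -, -, 712, 141, 351]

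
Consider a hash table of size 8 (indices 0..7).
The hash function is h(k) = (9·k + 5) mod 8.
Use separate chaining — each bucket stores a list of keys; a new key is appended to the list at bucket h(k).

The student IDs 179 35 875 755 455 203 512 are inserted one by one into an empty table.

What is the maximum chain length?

5

179 -> bucket 0
35 -> bucket 0 (collision)
875 -> bucket 0 (collision)
755 -> bucket 0 (collision)
455 -> bucket 4
203 -> bucket 0 (collision)
512 -> bucket 5
Final buckets:
0: 179 -> 35 -> 875 -> 755 -> 203
1: ∅
2: ∅
3: ∅
4: 455
5: 512
6: ∅
7: ∅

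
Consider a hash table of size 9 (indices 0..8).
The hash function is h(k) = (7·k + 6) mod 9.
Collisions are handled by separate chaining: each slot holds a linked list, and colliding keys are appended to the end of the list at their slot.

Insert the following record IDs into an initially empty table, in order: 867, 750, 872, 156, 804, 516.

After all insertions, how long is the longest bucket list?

5

867 -> bucket 0
750 -> bucket 0 (collision)
872 -> bucket 8
156 -> bucket 0 (collision)
804 -> bucket 0 (collision)
516 -> bucket 0 (collision)
Final buckets:
0: 867 -> 750 -> 156 -> 804 -> 516
1: .
2: .
3: .
4: .
5: .
6: .
7: .
8: 872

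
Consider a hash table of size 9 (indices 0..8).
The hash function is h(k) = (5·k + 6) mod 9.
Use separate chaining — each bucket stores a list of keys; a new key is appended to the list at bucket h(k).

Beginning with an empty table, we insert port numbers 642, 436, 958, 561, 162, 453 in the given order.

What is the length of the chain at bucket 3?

642 -> bucket 3
436 -> bucket 8
958 -> bucket 8 (collision)
561 -> bucket 3 (collision)
162 -> bucket 6
453 -> bucket 3 (collision)
Final buckets:
0: -
1: -
2: -
3: 642 -> 561 -> 453
4: -
5: -
6: 162
7: -
8: 436 -> 958

3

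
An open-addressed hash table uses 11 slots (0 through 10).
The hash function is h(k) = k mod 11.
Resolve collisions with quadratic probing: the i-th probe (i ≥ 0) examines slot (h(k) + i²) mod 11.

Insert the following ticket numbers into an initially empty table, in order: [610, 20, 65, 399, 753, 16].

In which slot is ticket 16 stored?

610 hashes to 5; slot 5 is free -> place at 5.
20 hashes to 9; slot 9 is free -> place at 9.
65 hashes to 10; slot 10 is free -> place at 10.
399 hashes to 3; slot 3 is free -> place at 3.
753 hashes to 5; 5 taken -> place at 6.
16 hashes to 5; 5,6,9,3,10 taken -> place at 8.
Table: [∅, ∅, ∅, 399, ∅, 610, 753, ∅, 16, 20, 65]

8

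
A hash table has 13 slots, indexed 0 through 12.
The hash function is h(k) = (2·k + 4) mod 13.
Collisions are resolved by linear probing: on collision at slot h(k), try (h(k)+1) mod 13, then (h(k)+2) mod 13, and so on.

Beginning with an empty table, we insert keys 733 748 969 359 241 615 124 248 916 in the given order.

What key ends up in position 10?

248

733: h=1 -> slot 1
748: h=5 -> slot 5
969: h=5, probe 5,6 -> slot 6
359: h=7 -> slot 7
241: h=5, probe 5,6,7,8 -> slot 8
615: h=12 -> slot 12
124: h=5, probe 5,6,7,8,9 -> slot 9
248: h=6, probe 6,7,8,9,10 -> slot 10
916: h=3 -> slot 3
Table: [—, 733, —, 916, —, 748, 969, 359, 241, 124, 248, —, 615]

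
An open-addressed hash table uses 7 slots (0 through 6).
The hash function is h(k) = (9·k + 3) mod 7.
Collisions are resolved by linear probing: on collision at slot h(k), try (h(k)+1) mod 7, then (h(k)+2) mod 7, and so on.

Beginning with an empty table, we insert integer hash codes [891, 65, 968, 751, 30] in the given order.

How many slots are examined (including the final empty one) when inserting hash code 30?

Insert 891: h=0, slot 0 empty → index 0.
Insert 65: h=0, slot 0 occupied → index 1.
Insert 968: h=0, slots 0,1 occupied → index 2.
Insert 751: h=0, slots 0,1,2 occupied → index 3.
Insert 30: h=0, slots 0,1,2,3 occupied → index 4.
Table: [891, 65, 968, 751, 30, —, —]

5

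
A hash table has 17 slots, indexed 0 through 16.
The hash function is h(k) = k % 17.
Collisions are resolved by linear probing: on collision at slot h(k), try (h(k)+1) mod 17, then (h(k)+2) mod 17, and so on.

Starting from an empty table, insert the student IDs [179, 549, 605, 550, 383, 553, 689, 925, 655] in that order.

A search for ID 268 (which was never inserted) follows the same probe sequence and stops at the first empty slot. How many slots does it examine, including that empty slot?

179 hashes to 9; slot 9 is free => place at 9.
549 hashes to 5; slot 5 is free => place at 5.
605 hashes to 10; slot 10 is free => place at 10.
550 hashes to 6; slot 6 is free => place at 6.
383 hashes to 9; 9,10 taken => place at 11.
553 hashes to 9; 9,10,11 taken => place at 12.
689 hashes to 9; 9,10,11,12 taken => place at 13.
925 hashes to 7; slot 7 is free => place at 7.
655 hashes to 9; 9,10,11,12,13 taken => place at 14.
Table: [_, _, _, _, _, 549, 550, 925, _, 179, 605, 383, 553, 689, 655, _, _]
Lookup 268: h=13, probe 13,14,15 → slot 15 empty, not found.

3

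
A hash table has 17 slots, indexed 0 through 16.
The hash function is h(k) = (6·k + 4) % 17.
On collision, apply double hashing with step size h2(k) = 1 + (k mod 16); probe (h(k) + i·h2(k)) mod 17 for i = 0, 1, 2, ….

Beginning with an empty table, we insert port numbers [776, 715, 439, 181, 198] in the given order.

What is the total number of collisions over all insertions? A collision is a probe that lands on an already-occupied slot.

Insert 776: h=2, slot 2 empty → index 2.
Insert 715: h=10, slot 10 empty → index 10.
Insert 439: h=3, slot 3 empty → index 3.
Insert 181: h=2, h2=6, slot 2 occupied → index 8.
Insert 198: h=2, h2=7, slot 2 occupied → index 9.
Table: [—, —, 776, 439, —, —, —, —, 181, 198, 715, —, —, —, —, —, —]

2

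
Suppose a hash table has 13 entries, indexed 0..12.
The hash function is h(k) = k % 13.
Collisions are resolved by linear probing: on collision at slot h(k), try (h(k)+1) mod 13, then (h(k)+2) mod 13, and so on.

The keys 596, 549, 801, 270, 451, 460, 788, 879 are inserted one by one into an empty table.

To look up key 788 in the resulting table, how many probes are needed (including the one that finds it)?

5

596: h=11 → slot 11
549: h=3 → slot 3
801: h=8 → slot 8
270: h=10 → slot 10
451: h=9 → slot 9
460: h=5 → slot 5
788: h=8, probe 8,9,10,11,12 → slot 12
879: h=8, probe 8,9,10,11,12,0 → slot 0
Table: [879, -, -, 549, -, 460, -, -, 801, 451, 270, 596, 788]
Lookup 788: h=8, probe 8,9,10,11,12 → found at 12.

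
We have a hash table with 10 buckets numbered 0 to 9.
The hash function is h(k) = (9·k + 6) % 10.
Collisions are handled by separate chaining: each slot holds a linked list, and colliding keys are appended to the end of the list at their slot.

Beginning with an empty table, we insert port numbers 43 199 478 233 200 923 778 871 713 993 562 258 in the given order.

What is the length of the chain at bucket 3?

5

Insert 43: h=3, bucket 3 empty -> new chain.
Insert 199: h=7, bucket 7 empty -> new chain.
Insert 478: h=8, bucket 8 empty -> new chain.
Insert 233: h=3, bucket 3 nonempty -> append to chain.
Insert 200: h=6, bucket 6 empty -> new chain.
Insert 923: h=3, bucket 3 nonempty -> append to chain.
Insert 778: h=8, bucket 8 nonempty -> append to chain.
Insert 871: h=5, bucket 5 empty -> new chain.
Insert 713: h=3, bucket 3 nonempty -> append to chain.
Insert 993: h=3, bucket 3 nonempty -> append to chain.
Insert 562: h=4, bucket 4 empty -> new chain.
Insert 258: h=8, bucket 8 nonempty -> append to chain.
Final buckets:
0: —
1: —
2: —
3: 43 -> 233 -> 923 -> 713 -> 993
4: 562
5: 871
6: 200
7: 199
8: 478 -> 778 -> 258
9: —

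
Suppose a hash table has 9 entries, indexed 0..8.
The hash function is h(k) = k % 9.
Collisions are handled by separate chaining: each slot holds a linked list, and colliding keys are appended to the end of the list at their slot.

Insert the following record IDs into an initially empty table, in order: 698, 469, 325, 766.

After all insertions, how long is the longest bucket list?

3

Insert 698: h=5, bucket 5 empty → new chain.
Insert 469: h=1, bucket 1 empty → new chain.
Insert 325: h=1, bucket 1 nonempty → append to chain.
Insert 766: h=1, bucket 1 nonempty → append to chain.
Final buckets:
0: ∅
1: 469 -> 325 -> 766
2: ∅
3: ∅
4: ∅
5: 698
6: ∅
7: ∅
8: ∅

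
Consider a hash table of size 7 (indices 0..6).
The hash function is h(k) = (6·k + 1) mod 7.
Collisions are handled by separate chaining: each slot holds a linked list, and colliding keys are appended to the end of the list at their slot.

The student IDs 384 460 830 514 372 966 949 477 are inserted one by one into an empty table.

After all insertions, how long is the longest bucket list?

384 → bucket 2
460 → bucket 3
830 → bucket 4
514 → bucket 5
372 → bucket 0
966 → bucket 1
949 → bucket 4 (collision)
477 → bucket 0 (collision)
Final buckets:
0: 372 -> 477
1: 966
2: 384
3: 460
4: 830 -> 949
5: 514
6: .

2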